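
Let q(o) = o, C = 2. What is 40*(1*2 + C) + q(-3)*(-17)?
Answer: 211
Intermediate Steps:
40*(1*2 + C) + q(-3)*(-17) = 40*(1*2 + 2) - 3*(-17) = 40*(2 + 2) + 51 = 40*4 + 51 = 160 + 51 = 211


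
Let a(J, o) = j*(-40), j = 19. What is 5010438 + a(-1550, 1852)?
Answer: 5009678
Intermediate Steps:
a(J, o) = -760 (a(J, o) = 19*(-40) = -760)
5010438 + a(-1550, 1852) = 5010438 - 760 = 5009678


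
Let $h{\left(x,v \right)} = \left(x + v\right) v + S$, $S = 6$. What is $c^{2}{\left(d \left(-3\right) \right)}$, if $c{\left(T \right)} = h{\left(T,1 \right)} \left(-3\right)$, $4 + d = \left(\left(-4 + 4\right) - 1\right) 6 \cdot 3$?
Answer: $47961$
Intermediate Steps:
$d = -22$ ($d = -4 + \left(\left(-4 + 4\right) - 1\right) 6 \cdot 3 = -4 + \left(0 - 1\right) 6 \cdot 3 = -4 + \left(-1\right) 6 \cdot 3 = -4 - 18 = -22$)
$h{\left(x,v \right)} = 6 + v \left(v + x\right)$ ($h{\left(x,v \right)} = \left(x + v\right) v + 6 = \left(v + x\right) v + 6 = v \left(v + x\right) + 6 = 6 + v \left(v + x\right)$)
$c{\left(T \right)} = -21 - 3 T$ ($c{\left(T \right)} = \left(6 + 1^{2} + 1 T\right) \left(-3\right) = \left(6 + 1 + T\right) \left(-3\right) = \left(7 + T\right) \left(-3\right) = -21 - 3 T$)
$c^{2}{\left(d \left(-3\right) \right)} = \left(-21 - 3 \left(\left(-22\right) \left(-3\right)\right)\right)^{2} = \left(-21 - 198\right)^{2} = \left(-219\right)^{2} = 47961$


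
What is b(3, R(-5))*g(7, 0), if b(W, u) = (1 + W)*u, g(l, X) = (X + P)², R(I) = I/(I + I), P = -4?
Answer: 32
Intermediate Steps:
R(I) = ½ (R(I) = I/((2*I)) = I*(1/(2*I)) = ½)
g(l, X) = (-4 + X)² (g(l, X) = (X - 4)² = (-4 + X)²)
b(W, u) = u*(1 + W)
b(3, R(-5))*g(7, 0) = ((1 + 3)/2)*(-4 + 0)² = ((½)*4)*(-4)² = 2*16 = 32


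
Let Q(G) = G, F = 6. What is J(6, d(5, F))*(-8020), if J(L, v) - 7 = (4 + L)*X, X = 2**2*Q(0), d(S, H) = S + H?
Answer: -56140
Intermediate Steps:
d(S, H) = H + S
X = 0 (X = 2**2*0 = 4*0 = 0)
J(L, v) = 7 (J(L, v) = 7 + (4 + L)*0 = 7 + 0 = 7)
J(6, d(5, F))*(-8020) = 7*(-8020) = -56140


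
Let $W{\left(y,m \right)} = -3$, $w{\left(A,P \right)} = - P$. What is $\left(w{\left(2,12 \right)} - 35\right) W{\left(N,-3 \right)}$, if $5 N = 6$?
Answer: $141$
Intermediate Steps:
$N = \frac{6}{5}$ ($N = \frac{1}{5} \cdot 6 = \frac{6}{5} \approx 1.2$)
$\left(w{\left(2,12 \right)} - 35\right) W{\left(N,-3 \right)} = \left(\left(-1\right) 12 - 35\right) \left(-3\right) = \left(-12 - 35\right) \left(-3\right) = \left(-47\right) \left(-3\right) = 141$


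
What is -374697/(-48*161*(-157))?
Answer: -124899/404432 ≈ -0.30883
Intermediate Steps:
-374697/(-48*161*(-157)) = -374697/((-7728*(-157))) = -374697/1213296 = -374697*1/1213296 = -124899/404432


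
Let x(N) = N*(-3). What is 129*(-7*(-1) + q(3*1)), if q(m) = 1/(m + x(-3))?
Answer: 3655/4 ≈ 913.75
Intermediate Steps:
x(N) = -3*N
q(m) = 1/(9 + m) (q(m) = 1/(m - 3*(-3)) = 1/(m + 9) = 1/(9 + m))
129*(-7*(-1) + q(3*1)) = 129*(-7*(-1) + 1/(9 + 3*1)) = 129*(7 + 1/(9 + 3)) = 129*(7 + 1/12) = 129*(85/12) = 3655/4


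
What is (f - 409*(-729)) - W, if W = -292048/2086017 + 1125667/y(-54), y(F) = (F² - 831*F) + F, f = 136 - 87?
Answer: 9897617740619503/33192702504 ≈ 2.9819e+5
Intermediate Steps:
f = 49
y(F) = F² - 830*F
W = 778073098337/33192702504 (W = -292048/2086017 + 1125667/((-54*(-830 - 54))) = -292048*1/2086017 + 1125667/((-54*(-884))) = -292048/2086017 + 1125667/47736 = 778073098337/33192702504 ≈ 23.441)
(f - 409*(-729)) - W = (49 - 409*(-729)) - 1*778073098337/33192702504 = (49 + 298161) - 778073098337/33192702504 = 298210 - 778073098337/33192702504 = 9897617740619503/33192702504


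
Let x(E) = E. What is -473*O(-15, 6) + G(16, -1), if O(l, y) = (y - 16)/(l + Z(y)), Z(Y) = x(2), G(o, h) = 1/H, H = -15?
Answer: -70963/195 ≈ -363.91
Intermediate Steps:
G(o, h) = -1/15 (G(o, h) = 1/(-15) = -1/15)
Z(Y) = 2
O(l, y) = (-16 + y)/(2 + l) (O(l, y) = (y - 16)/(l + 2) = (-16 + y)/(2 + l))
-473*O(-15, 6) + G(16, -1) = -473*(-16 + 6)/(2 - 15) - 1/15 = -473*(-10)/(-13) - 1/15 = -(-473)*(-10)/13 - 1/15 = -473*10/13 - 1/15 = -4730/13 - 1/15 = -70963/195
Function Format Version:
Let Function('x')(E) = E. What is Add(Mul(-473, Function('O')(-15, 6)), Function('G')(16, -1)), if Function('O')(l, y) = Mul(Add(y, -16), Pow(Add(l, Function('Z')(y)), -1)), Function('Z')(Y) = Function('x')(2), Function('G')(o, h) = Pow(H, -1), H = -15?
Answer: Rational(-70963, 195) ≈ -363.91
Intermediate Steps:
Function('G')(o, h) = Rational(-1, 15) (Function('G')(o, h) = Pow(-15, -1) = Rational(-1, 15))
Function('Z')(Y) = 2
Function('O')(l, y) = Mul(Pow(Add(2, l), -1), Add(-16, y)) (Function('O')(l, y) = Mul(Add(y, -16), Pow(Add(l, 2), -1)) = Mul(Add(-16, y), Pow(Add(2, l), -1)) = Mul(Pow(Add(2, l), -1), Add(-16, y)))
Add(Mul(-473, Function('O')(-15, 6)), Function('G')(16, -1)) = Add(Mul(-473, Mul(Pow(Add(2, -15), -1), Add(-16, 6))), Rational(-1, 15)) = Add(Mul(-473, Mul(Pow(-13, -1), -10)), Rational(-1, 15)) = Add(Mul(-473, Mul(Rational(-1, 13), -10)), Rational(-1, 15)) = Add(Mul(-473, Rational(10, 13)), Rational(-1, 15)) = Add(Rational(-4730, 13), Rational(-1, 15)) = Rational(-70963, 195)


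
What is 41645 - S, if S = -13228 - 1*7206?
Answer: 62079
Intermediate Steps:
S = -20434 (S = -13228 - 7206 = -20434)
41645 - S = 41645 - 1*(-20434) = 41645 + 20434 = 62079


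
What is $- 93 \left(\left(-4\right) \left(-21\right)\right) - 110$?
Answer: $-7922$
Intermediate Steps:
$- 93 \left(\left(-4\right) \left(-21\right)\right) - 110 = \left(-93\right) 84 - 110 = -7812 - 110 = -7922$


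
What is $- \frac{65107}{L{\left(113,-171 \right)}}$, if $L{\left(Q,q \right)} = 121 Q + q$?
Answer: $- \frac{65107}{13502} \approx -4.822$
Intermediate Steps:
$L{\left(Q,q \right)} = q + 121 Q$
$- \frac{65107}{L{\left(113,-171 \right)}} = - \frac{65107}{-171 + 121 \cdot 113} = - \frac{65107}{-171 + 13673} = - \frac{65107}{13502}$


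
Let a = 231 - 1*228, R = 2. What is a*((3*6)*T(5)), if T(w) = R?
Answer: 108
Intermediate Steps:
T(w) = 2
a = 3 (a = 231 - 228 = 3)
a*((3*6)*T(5)) = 3*((3*6)*2) = 3*(18*2) = 3*36 = 108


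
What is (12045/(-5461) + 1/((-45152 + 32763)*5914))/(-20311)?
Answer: 882519642031/8126827767858566 ≈ 0.00010859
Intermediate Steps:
(12045/(-5461) + 1/((-45152 + 32763)*5914))/(-20311) = (12045*(-1/5461) + (1/5914)/(-12389))*(-1/20311) = (-12045/5461 - 1/12389*1/5914)*(-1/20311) = (-12045/5461 - 1/73268546)*(-1/20311) = -882519642031/400119529706*(-1/20311) = 882519642031/8126827767858566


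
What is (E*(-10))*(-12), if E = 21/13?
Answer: 2520/13 ≈ 193.85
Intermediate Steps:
E = 21/13 (E = 21*(1/13) = 21/13 ≈ 1.6154)
(E*(-10))*(-12) = ((21/13)*(-10))*(-12) = -210/13*(-12) = 2520/13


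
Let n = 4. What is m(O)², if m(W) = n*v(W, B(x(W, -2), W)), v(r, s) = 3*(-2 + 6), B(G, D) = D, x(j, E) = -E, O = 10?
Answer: 2304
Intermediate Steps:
v(r, s) = 12 (v(r, s) = 3*4 = 12)
m(W) = 48 (m(W) = 4*12 = 48)
m(O)² = 48² = 2304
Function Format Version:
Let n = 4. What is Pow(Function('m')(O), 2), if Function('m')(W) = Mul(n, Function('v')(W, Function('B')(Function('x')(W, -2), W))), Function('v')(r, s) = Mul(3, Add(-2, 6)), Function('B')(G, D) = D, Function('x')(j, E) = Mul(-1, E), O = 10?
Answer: 2304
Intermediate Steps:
Function('v')(r, s) = 12 (Function('v')(r, s) = Mul(3, 4) = 12)
Function('m')(W) = 48 (Function('m')(W) = Mul(4, 12) = 48)
Pow(Function('m')(O), 2) = Pow(48, 2) = 2304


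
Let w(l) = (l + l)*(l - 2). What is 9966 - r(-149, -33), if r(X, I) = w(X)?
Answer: -35032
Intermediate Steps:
w(l) = 2*l*(-2 + l) (w(l) = (2*l)*(-2 + l) = 2*l*(-2 + l))
r(X, I) = 2*X*(-2 + X)
9966 - r(-149, -33) = 9966 - 2*(-149)*(-2 - 149) = 9966 - 2*(-149)*(-151) = 9966 - 1*44998 = 9966 - 44998 = -35032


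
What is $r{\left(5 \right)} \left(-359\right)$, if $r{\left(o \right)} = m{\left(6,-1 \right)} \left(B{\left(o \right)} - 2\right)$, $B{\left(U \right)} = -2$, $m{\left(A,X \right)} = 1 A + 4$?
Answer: $14360$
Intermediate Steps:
$m{\left(A,X \right)} = 4 + A$ ($m{\left(A,X \right)} = A + 4 = 4 + A$)
$r{\left(o \right)} = -40$ ($r{\left(o \right)} = \left(4 + 6\right) \left(-2 - 2\right) = 10 \left(-4\right) = -40$)
$r{\left(5 \right)} \left(-359\right) = \left(-40\right) \left(-359\right) = 14360$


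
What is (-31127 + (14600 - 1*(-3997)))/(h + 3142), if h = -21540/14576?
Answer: -45659320/11444063 ≈ -3.9898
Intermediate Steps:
h = -5385/3644 (h = -21540*1/14576 = -5385/3644 ≈ -1.4778)
(-31127 + (14600 - 1*(-3997)))/(h + 3142) = (-31127 + (14600 - 1*(-3997)))/(-5385/3644 + 3142) = (-31127 + (14600 + 3997))/(11444063/3644) = (-31127 + 18597)*(3644/11444063) = -12530*3644/11444063 = -45659320/11444063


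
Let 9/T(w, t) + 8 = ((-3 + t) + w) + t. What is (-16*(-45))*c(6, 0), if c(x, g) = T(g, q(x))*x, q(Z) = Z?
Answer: 38880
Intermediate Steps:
T(w, t) = 9/(-11 + w + 2*t) (T(w, t) = 9/(-8 + (((-3 + t) + w) + t)) = 9/(-8 + ((-3 + t + w) + t)) = 9/(-8 + (-3 + w + 2*t)) = 9/(-11 + w + 2*t))
c(x, g) = 9*x/(-11 + g + 2*x) (c(x, g) = (9/(-11 + g + 2*x))*x = 9*x/(-11 + g + 2*x))
(-16*(-45))*c(6, 0) = (-16*(-45))*(9*6/(-11 + 0 + 2*6)) = 720*(9*6/(-11 + 0 + 12)) = 720*(9*6/1) = 720*(9*6*1) = 720*54 = 38880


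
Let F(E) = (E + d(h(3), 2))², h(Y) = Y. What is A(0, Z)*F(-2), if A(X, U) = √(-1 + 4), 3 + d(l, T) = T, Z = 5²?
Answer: 9*√3 ≈ 15.588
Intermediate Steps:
Z = 25
d(l, T) = -3 + T
A(X, U) = √3
F(E) = (-1 + E)² (F(E) = (E + (-3 + 2))² = (E - 1)² = (-1 + E)²)
A(0, Z)*F(-2) = √3*(-1 - 2)² = √3*(-3)² = √3*9 = 9*√3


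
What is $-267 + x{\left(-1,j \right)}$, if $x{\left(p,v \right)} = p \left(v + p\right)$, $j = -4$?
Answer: $-262$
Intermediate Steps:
$x{\left(p,v \right)} = p \left(p + v\right)$
$-267 + x{\left(-1,j \right)} = -267 - \left(-1 - 4\right) = -267 - -5 = -267 + 5 = -262$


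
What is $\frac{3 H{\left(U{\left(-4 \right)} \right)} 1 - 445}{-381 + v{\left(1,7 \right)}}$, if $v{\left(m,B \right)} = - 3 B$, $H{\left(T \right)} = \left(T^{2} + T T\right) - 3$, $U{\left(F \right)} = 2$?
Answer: $\frac{215}{201} \approx 1.0697$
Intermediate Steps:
$H{\left(T \right)} = -3 + 2 T^{2}$ ($H{\left(T \right)} = \left(T^{2} + T^{2}\right) - 3 = 2 T^{2} - 3 = -3 + 2 T^{2}$)
$\frac{3 H{\left(U{\left(-4 \right)} \right)} 1 - 445}{-381 + v{\left(1,7 \right)}} = \frac{3 \left(-3 + 2 \cdot 2^{2}\right) 1 - 445}{-381 - 21} = \frac{3 \left(-3 + 2 \cdot 4\right) 1 - 445}{-381 - 21} = \frac{3 \left(-3 + 8\right) 1 - 445}{-402} = \left(3 \cdot 5 \cdot 1 - 445\right) \left(- \frac{1}{402}\right) = \left(15 \cdot 1 - 445\right) \left(- \frac{1}{402}\right) = \left(15 - 445\right) \left(- \frac{1}{402}\right) = \left(-430\right) \left(- \frac{1}{402}\right) = \frac{215}{201}$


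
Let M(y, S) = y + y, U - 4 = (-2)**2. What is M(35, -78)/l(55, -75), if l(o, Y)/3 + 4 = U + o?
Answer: 70/177 ≈ 0.39548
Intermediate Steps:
U = 8 (U = 4 + (-2)**2 = 4 + 4 = 8)
M(y, S) = 2*y
l(o, Y) = 12 + 3*o (l(o, Y) = -12 + 3*(8 + o) = -12 + (24 + 3*o) = 12 + 3*o)
M(35, -78)/l(55, -75) = (2*35)/(12 + 3*55) = 70/(12 + 165) = 70/177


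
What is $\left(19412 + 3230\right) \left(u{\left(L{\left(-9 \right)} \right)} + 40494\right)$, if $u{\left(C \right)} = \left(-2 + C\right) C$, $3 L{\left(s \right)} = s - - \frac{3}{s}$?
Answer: $\frac{74295239884}{81} \approx 9.1723 \cdot 10^{8}$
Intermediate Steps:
$L{\left(s \right)} = \frac{1}{s} + \frac{s}{3}$ ($L{\left(s \right)} = \frac{s - - \frac{3}{s}}{3} = \frac{s + \frac{3}{s}}{3} = \frac{1}{s} + \frac{s}{3}$)
$u{\left(C \right)} = C \left(-2 + C\right)$
$\left(19412 + 3230\right) \left(u{\left(L{\left(-9 \right)} \right)} + 40494\right) = \left(19412 + 3230\right) \left(\left(\frac{1}{-9} + \frac{1}{3} \left(-9\right)\right) \left(-2 + \left(\frac{1}{-9} + \frac{1}{3} \left(-9\right)\right)\right) + 40494\right) = 22642 \left(\left(- \frac{1}{9} - 3\right) \left(-2 - \frac{28}{9}\right) + 40494\right) = 22642 \left(- \frac{28 \left(-2 - \frac{28}{9}\right)}{9} + 40494\right) = 22642 \left(\left(- \frac{28}{9}\right) \left(- \frac{46}{9}\right) + 40494\right) = 22642 \left(\frac{1288}{81} + 40494\right) = 22642 \cdot \frac{3281302}{81} = \frac{74295239884}{81}$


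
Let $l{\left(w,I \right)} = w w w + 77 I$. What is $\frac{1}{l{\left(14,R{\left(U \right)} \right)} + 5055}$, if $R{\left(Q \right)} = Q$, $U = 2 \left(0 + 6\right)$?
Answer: $\frac{1}{8723} \approx 0.00011464$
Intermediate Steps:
$U = 12$ ($U = 2 \cdot 6 = 12$)
$l{\left(w,I \right)} = w^{3} + 77 I$ ($l{\left(w,I \right)} = w^{2} w + 77 I = w^{3} + 77 I$)
$\frac{1}{l{\left(14,R{\left(U \right)} \right)} + 5055} = \frac{1}{\left(14^{3} + 77 \cdot 12\right) + 5055} = \frac{1}{\left(2744 + 924\right) + 5055} = \frac{1}{3668 + 5055} = \frac{1}{8723}$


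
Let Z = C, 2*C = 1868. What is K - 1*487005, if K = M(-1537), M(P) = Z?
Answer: -486071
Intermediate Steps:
C = 934 (C = (½)*1868 = 934)
Z = 934
M(P) = 934
K = 934
K - 1*487005 = 934 - 1*487005 = 934 - 487005 = -486071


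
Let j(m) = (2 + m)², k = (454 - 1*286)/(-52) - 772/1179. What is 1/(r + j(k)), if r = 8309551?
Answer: 234916929/1952055037498879 ≈ 1.2034e-7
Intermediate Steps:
k = -59554/15327 (k = (454 - 286)*(-1/52) - 772*1/1179 = 168*(-1/52) - 772/1179 = -42/13 - 772/1179 = -59554/15327 ≈ -3.8856)
1/(r + j(k)) = 1/(8309551 + (2 - 59554/15327)²) = 1/(8309551 + (-28900/15327)²) = 1/(8309551 + 835210000/234916929) = 1/(1952055037498879/234916929) = 234916929/1952055037498879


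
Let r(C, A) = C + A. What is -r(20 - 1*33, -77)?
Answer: 90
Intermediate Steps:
r(C, A) = A + C
-r(20 - 1*33, -77) = -(-77 + (20 - 1*33)) = -(-77 + (20 - 33)) = -(-77 - 13) = -1*(-90) = 90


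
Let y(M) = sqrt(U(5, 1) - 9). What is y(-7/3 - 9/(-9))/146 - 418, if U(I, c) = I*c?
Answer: -418 + I/73 ≈ -418.0 + 0.013699*I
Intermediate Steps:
y(M) = 2*I (y(M) = sqrt(5*1 - 9) = sqrt(5 - 9) = sqrt(-4) = 2*I)
y(-7/3 - 9/(-9))/146 - 418 = (2*I)/146 - 418 = (2*I)*(1/146) - 418 = I/73 - 418 = -418 + I/73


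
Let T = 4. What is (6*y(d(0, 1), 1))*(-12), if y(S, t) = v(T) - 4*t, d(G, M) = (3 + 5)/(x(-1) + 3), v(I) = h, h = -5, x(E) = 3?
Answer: 648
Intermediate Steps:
v(I) = -5
d(G, M) = 4/3 (d(G, M) = (3 + 5)/(3 + 3) = 8/6 = 8*(⅙) = 4/3)
y(S, t) = -5 - 4*t
(6*y(d(0, 1), 1))*(-12) = (6*(-5 - 4*1))*(-12) = (6*(-5 - 4))*(-12) = (6*(-9))*(-12) = -54*(-12) = 648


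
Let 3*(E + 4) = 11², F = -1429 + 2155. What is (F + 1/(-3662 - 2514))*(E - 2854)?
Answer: -37901350075/18528 ≈ -2.0456e+6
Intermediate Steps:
F = 726
E = 109/3 (E = -4 + (⅓)*11² = -4 + (⅓)*121 = -4 + 121/3 = 109/3 ≈ 36.333)
(F + 1/(-3662 - 2514))*(E - 2854) = (726 + 1/(-3662 - 2514))*(109/3 - 2854) = (726 + 1/(-6176))*(-8453/3) = (726 - 1/6176)*(-8453/3) = (4483775/6176)*(-8453/3) = -37901350075/18528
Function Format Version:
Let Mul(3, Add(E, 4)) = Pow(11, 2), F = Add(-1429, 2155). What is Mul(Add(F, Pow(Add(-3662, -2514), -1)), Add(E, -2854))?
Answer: Rational(-37901350075, 18528) ≈ -2.0456e+6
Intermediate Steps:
F = 726
E = Rational(109, 3) (E = Add(-4, Mul(Rational(1, 3), Pow(11, 2))) = Add(-4, Mul(Rational(1, 3), 121)) = Add(-4, Rational(121, 3)) = Rational(109, 3) ≈ 36.333)
Mul(Add(F, Pow(Add(-3662, -2514), -1)), Add(E, -2854)) = Mul(Add(726, Pow(Add(-3662, -2514), -1)), Add(Rational(109, 3), -2854)) = Mul(Add(726, Pow(-6176, -1)), Rational(-8453, 3)) = Mul(Add(726, Rational(-1, 6176)), Rational(-8453, 3)) = Mul(Rational(4483775, 6176), Rational(-8453, 3)) = Rational(-37901350075, 18528)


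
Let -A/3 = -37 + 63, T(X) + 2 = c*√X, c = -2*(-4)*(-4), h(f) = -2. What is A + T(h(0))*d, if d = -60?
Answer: 42 + 1920*I*√2 ≈ 42.0 + 2715.3*I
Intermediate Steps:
c = -32 (c = 8*(-4) = -32)
T(X) = -2 - 32*√X
A = -78 (A = -3*(-37 + 63) = -3*26 = -78)
A + T(h(0))*d = -78 + (-2 - 32*I*√2)*(-60) = -78 + (120 + 1920*I*√2) = 42 + 1920*I*√2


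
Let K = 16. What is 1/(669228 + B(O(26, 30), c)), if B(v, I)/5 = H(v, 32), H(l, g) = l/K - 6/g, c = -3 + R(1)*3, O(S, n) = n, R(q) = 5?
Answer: 16/10707783 ≈ 1.4942e-6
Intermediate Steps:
c = 12 (c = -3 + 5*3 = -3 + 15 = 12)
H(l, g) = -6/g + l/16 (H(l, g) = l/16 - 6/g = -6/g + l/16)
B(v, I) = -15/16 + 5*v/16 (B(v, I) = 5*(-6/32 + v/16) = 5*(-6*1/32 + v/16) = 5*(-3/16 + v/16) = -15/16 + 5*v/16)
1/(669228 + B(O(26, 30), c)) = 1/(669228 + (-15/16 + (5/16)*30)) = 1/(669228 + (-15/16 + 75/8)) = 1/(669228 + 135/16) = 1/(10707783/16) = 16/10707783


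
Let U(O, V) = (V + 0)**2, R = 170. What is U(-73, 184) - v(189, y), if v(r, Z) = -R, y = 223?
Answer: 34026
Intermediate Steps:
v(r, Z) = -170 (v(r, Z) = -1*170 = -170)
U(O, V) = V**2
U(-73, 184) - v(189, y) = 184**2 - 1*(-170) = 33856 + 170 = 34026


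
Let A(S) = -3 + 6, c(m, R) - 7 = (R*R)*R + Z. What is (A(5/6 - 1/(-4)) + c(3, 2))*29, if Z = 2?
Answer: 580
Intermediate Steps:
c(m, R) = 9 + R**3 (c(m, R) = 7 + ((R*R)*R + 2) = 7 + (R**2*R + 2) = 7 + (R**3 + 2) = 7 + (2 + R**3) = 9 + R**3)
A(S) = 3
(A(5/6 - 1/(-4)) + c(3, 2))*29 = (3 + (9 + 2**3))*29 = (3 + (9 + 8))*29 = (3 + 17)*29 = 20*29 = 580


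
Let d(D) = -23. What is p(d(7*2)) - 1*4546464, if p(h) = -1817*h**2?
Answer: -5507657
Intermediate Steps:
p(d(7*2)) - 1*4546464 = -1817*(-23)**2 - 1*4546464 = -1817*529 - 4546464 = -961193 - 4546464 = -5507657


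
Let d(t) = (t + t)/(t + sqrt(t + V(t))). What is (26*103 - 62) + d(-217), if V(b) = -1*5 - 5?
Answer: 61936417/23658 + 217*I*sqrt(227)/23658 ≈ 2618.0 + 0.1382*I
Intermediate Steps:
V(b) = -10 (V(b) = -5 - 5 = -10)
d(t) = 2*t/(t + sqrt(-10 + t)) (d(t) = (t + t)/(t + sqrt(t - 10)) = (2*t)/(t + sqrt(-10 + t)) = 2*t/(t + sqrt(-10 + t)))
(26*103 - 62) + d(-217) = (26*103 - 62) + 2*(-217)/(-217 + sqrt(-10 - 217)) = (2678 - 62) + 2*(-217)/(-217 + sqrt(-227)) = 2616 + 2*(-217)/(-217 + I*sqrt(227)) = 2616 - 434/(-217 + I*sqrt(227))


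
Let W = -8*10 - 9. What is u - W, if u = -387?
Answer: -298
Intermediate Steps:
W = -89 (W = -80 - 9 = -89)
u - W = -387 - 1*(-89) = -387 + 89 = -298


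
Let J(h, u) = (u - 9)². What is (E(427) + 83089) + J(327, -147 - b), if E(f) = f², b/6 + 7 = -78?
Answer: 390734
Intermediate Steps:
b = -510 (b = -42 + 6*(-78) = -42 - 468 = -510)
J(h, u) = (-9 + u)²
(E(427) + 83089) + J(327, -147 - b) = (427² + 83089) + (-9 + (-147 - 1*(-510)))² = (182329 + 83089) + (-9 + (-147 + 510))² = 265418 + (-9 + 363)² = 265418 + 354² = 265418 + 125316 = 390734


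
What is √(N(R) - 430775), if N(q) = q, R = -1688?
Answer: I*√432463 ≈ 657.62*I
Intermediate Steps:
√(N(R) - 430775) = √(-1688 - 430775) = √(-432463) = I*√432463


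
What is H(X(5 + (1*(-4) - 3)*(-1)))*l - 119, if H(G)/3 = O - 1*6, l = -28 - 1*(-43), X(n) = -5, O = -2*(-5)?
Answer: 61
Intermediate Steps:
O = 10
l = 15 (l = -28 + 43 = 15)
H(G) = 12 (H(G) = 3*(10 - 1*6) = 3*(10 - 6) = 3*4 = 12)
H(X(5 + (1*(-4) - 3)*(-1)))*l - 119 = 12*15 - 119 = 180 - 119 = 61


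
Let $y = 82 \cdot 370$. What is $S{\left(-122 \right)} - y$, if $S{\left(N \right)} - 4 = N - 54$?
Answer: $-30512$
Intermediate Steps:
$y = 30340$
$S{\left(N \right)} = -50 + N$ ($S{\left(N \right)} = 4 + \left(N - 54\right) = 4 + \left(-54 + N\right) = -50 + N$)
$S{\left(-122 \right)} - y = \left(-50 - 122\right) - 30340 = -172 - 30340 = -30512$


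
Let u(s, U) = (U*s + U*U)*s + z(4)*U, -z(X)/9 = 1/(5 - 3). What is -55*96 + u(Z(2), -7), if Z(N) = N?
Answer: -10357/2 ≈ -5178.5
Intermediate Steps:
z(X) = -9/2 (z(X) = -9/(5 - 3) = -9/2)
u(s, U) = -9*U/2 + s*(U² + U*s) (u(s, U) = (U*s + U*U)*s - 9*U/2 = (U*s + U²)*s - 9*U/2 = (U² + U*s)*s - 9*U/2 = s*(U² + U*s) - 9*U/2 = -9*U/2 + s*(U² + U*s))
-55*96 + u(Z(2), -7) = -55*96 + (½)*(-7)*(-9 + 2*2² + 2*(-7)*2) = -5280 + (½)*(-7)*(-9 + 2*4 - 28) = -5280 + (½)*(-7)*(-9 + 8 - 28) = -5280 + (½)*(-7)*(-29) = -5280 + 203/2 = -10357/2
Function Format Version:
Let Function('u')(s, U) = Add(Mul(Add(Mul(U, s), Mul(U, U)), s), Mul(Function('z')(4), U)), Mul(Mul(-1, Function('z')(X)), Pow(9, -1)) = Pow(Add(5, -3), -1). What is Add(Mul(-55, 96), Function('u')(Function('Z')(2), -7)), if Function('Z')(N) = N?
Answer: Rational(-10357, 2) ≈ -5178.5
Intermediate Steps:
Function('z')(X) = Rational(-9, 2) (Function('z')(X) = Mul(-9, Pow(Add(5, -3), -1)) = Mul(-9, Pow(2, -1)) = Mul(-9, Rational(1, 2)) = Rational(-9, 2))
Function('u')(s, U) = Add(Mul(Rational(-9, 2), U), Mul(s, Add(Pow(U, 2), Mul(U, s)))) (Function('u')(s, U) = Add(Mul(Add(Mul(U, s), Mul(U, U)), s), Mul(Rational(-9, 2), U)) = Add(Mul(Add(Mul(U, s), Pow(U, 2)), s), Mul(Rational(-9, 2), U)) = Add(Mul(Add(Pow(U, 2), Mul(U, s)), s), Mul(Rational(-9, 2), U)) = Add(Mul(s, Add(Pow(U, 2), Mul(U, s))), Mul(Rational(-9, 2), U)) = Add(Mul(Rational(-9, 2), U), Mul(s, Add(Pow(U, 2), Mul(U, s)))))
Add(Mul(-55, 96), Function('u')(Function('Z')(2), -7)) = Add(Mul(-55, 96), Mul(Rational(1, 2), -7, Add(-9, Mul(2, Pow(2, 2)), Mul(2, -7, 2)))) = Add(-5280, Mul(Rational(1, 2), -7, Add(-9, Mul(2, 4), -28))) = Add(-5280, Mul(Rational(1, 2), -7, Add(-9, 8, -28))) = Add(-5280, Mul(Rational(1, 2), -7, -29)) = Add(-5280, Rational(203, 2)) = Rational(-10357, 2)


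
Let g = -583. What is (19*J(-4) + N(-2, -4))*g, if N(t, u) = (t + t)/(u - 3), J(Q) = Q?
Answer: 307824/7 ≈ 43975.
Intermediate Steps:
N(t, u) = 2*t/(-3 + u) (N(t, u) = (2*t)/(-3 + u) = 2*t/(-3 + u))
(19*J(-4) + N(-2, -4))*g = (19*(-4) + 2*(-2)/(-3 - 4))*(-583) = (-76 + 2*(-2)/(-7))*(-583) = (-76 + 2*(-2)*(-1/7))*(-583) = (-76 + 4/7)*(-583) = -528/7*(-583) = 307824/7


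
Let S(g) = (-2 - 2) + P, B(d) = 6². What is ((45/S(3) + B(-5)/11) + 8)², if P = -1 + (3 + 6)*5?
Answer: 1190281/7744 ≈ 153.70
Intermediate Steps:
P = 44 (P = -1 + 9*5 = -1 + 45 = 44)
B(d) = 36
S(g) = 40 (S(g) = (-2 - 2) + 44 = -4 + 44 = 40)
((45/S(3) + B(-5)/11) + 8)² = ((45/40 + 36/11) + 8)² = ((45*(1/40) + 36*(1/11)) + 8)² = ((9/8 + 36/11) + 8)² = (387/88 + 8)² = (1091/88)² = 1190281/7744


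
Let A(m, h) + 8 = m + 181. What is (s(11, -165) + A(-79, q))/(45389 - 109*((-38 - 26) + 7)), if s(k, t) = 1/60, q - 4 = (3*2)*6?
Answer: 5641/3096120 ≈ 0.0018220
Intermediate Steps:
q = 40 (q = 4 + (3*2)*6 = 4 + 6*6 = 4 + 36 = 40)
s(k, t) = 1/60
A(m, h) = 173 + m (A(m, h) = -8 + (m + 181) = -8 + (181 + m) = 173 + m)
(s(11, -165) + A(-79, q))/(45389 - 109*((-38 - 26) + 7)) = (1/60 + (173 - 79))/(45389 - 109*((-38 - 26) + 7)) = (1/60 + 94)/(45389 - 109*(-64 + 7)) = 5641/(60*(45389 - 109*(-57))) = 5641/(60*(45389 + 6213)) = (5641/60)/51602 = (5641/60)*(1/51602) = 5641/3096120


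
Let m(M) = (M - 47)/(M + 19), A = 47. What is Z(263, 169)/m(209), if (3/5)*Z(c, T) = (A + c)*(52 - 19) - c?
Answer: 1893730/81 ≈ 23379.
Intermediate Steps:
m(M) = (-47 + M)/(19 + M)
Z(c, T) = 2585 + 160*c/3 (Z(c, T) = 5*((47 + c)*(52 - 19) - c)/3 = 5*((47 + c)*33 - c)/3 = 5*((1551 + 33*c) - c)/3 = 5*(1551 + 32*c)/3 = 2585 + 160*c/3)
Z(263, 169)/m(209) = (2585 + (160/3)*263)/(((-47 + 209)/(19 + 209))) = (2585 + 42080/3)/((162/228)) = 49835/(3*(((1/228)*162))) = 49835/(3*(27/38)) = (49835/3)*(38/27) = 1893730/81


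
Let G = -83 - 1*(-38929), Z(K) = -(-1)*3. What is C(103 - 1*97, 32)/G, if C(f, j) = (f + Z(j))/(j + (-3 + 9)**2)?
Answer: 9/2641528 ≈ 3.4071e-6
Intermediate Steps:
Z(K) = 3 (Z(K) = -1*(-3) = 3)
C(f, j) = (3 + f)/(36 + j) (C(f, j) = (f + 3)/(j + (-3 + 9)**2) = (3 + f)/(j + 6**2) = (3 + f)/(j + 36) = (3 + f)/(36 + j))
G = 38846 (G = -83 + 38929 = 38846)
C(103 - 1*97, 32)/G = ((3 + (103 - 1*97))/(36 + 32))/38846 = ((3 + (103 - 97))/68)*(1/38846) = ((3 + 6)/68)*(1/38846) = ((1/68)*9)*(1/38846) = (9/68)*(1/38846) = 9/2641528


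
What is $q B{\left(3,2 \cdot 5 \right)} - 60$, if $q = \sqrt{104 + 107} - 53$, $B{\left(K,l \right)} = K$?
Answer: $-219 + 3 \sqrt{211} \approx -175.42$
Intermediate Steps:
$q = -53 + \sqrt{211}$ ($q = \sqrt{211} - 53 = -53 + \sqrt{211} \approx -38.474$)
$q B{\left(3,2 \cdot 5 \right)} - 60 = \left(-53 + \sqrt{211}\right) 3 - 60 = \left(-159 + 3 \sqrt{211}\right) - 60 = -219 + 3 \sqrt{211}$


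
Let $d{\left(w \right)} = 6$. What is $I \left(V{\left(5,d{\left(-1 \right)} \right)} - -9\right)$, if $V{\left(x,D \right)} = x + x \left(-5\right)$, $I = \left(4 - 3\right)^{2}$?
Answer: $-11$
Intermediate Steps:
$I = 1$ ($I = 1^{2} = 1$)
$V{\left(x,D \right)} = - 4 x$ ($V{\left(x,D \right)} = x - 5 x = - 4 x$)
$I \left(V{\left(5,d{\left(-1 \right)} \right)} - -9\right) = 1 \left(\left(-4\right) 5 - -9\right) = 1 \left(-20 + 9\right) = 1 \left(-11\right) = -11$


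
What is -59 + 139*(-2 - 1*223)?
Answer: -31334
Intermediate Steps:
-59 + 139*(-2 - 1*223) = -59 + 139*(-2 - 223) = -59 + 139*(-225) = -59 - 31275 = -31334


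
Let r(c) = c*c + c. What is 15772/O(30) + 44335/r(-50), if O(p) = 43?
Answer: 8109561/21070 ≈ 384.89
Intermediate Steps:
r(c) = c + c**2 (r(c) = c**2 + c = c + c**2)
15772/O(30) + 44335/r(-50) = 15772/43 + 44335/((-50*(1 - 50))) = 15772*(1/43) + 44335/((-50*(-49))) = 15772/43 + 44335/2450 = 15772/43 + 44335*(1/2450) = 15772/43 + 8867/490 = 8109561/21070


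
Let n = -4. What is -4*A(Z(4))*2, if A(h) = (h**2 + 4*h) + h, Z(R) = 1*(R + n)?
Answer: 0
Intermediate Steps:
Z(R) = -4 + R (Z(R) = 1*(R - 4) = 1*(-4 + R) = -4 + R)
A(h) = h**2 + 5*h
-4*A(Z(4))*2 = -4*(-4 + 4)*(5 + (-4 + 4))*2 = -0*(5 + 0)*2 = -0*5*2 = -4*0*2 = 0*2 = 0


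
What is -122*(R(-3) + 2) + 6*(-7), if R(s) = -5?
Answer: 324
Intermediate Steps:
-122*(R(-3) + 2) + 6*(-7) = -122*(-5 + 2) + 6*(-7) = -(-366) - 42 = -122*(-3) - 42 = 366 - 42 = 324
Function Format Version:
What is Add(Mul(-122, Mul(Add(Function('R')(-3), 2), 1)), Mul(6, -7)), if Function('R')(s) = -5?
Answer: 324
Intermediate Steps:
Add(Mul(-122, Mul(Add(Function('R')(-3), 2), 1)), Mul(6, -7)) = Add(Mul(-122, Mul(Add(-5, 2), 1)), Mul(6, -7)) = Add(Mul(-122, Mul(-3, 1)), -42) = Add(Mul(-122, -3), -42) = Add(366, -42) = 324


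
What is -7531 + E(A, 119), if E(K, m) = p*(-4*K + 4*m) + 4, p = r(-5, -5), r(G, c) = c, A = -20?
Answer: -10307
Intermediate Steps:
p = -5
E(K, m) = 4 - 20*m + 20*K (E(K, m) = -5*(-4*K + 4*m) + 4 = (-20*m + 20*K) + 4 = 4 - 20*m + 20*K)
-7531 + E(A, 119) = -7531 + (4 - 20*119 + 20*(-20)) = -7531 + (4 - 2380 - 400) = -7531 - 2776 = -10307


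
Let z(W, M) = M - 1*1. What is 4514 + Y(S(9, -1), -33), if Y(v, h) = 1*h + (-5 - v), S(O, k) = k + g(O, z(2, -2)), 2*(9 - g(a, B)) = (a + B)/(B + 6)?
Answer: 4469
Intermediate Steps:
z(W, M) = -1 + M (z(W, M) = M - 1 = -1 + M)
g(a, B) = 9 - (B + a)/(2*(6 + B)) (g(a, B) = 9 - (a + B)/(2*(B + 6)) = 9 - (B + a)/(2*(6 + B)))
S(O, k) = 19/2 + k - O/6 (S(O, k) = k + (108 - O + 17*(-1 - 2))/(2*(6 + (-1 - 2))) = k + (108 - O + 17*(-3))/(2*(6 - 3)) = k + (½)*(108 - O - 51)/3 = k + (½)*(⅓)*(57 - O) = k + (19/2 - O/6) = 19/2 + k - O/6)
Y(v, h) = -5 + h - v (Y(v, h) = h + (-5 - v) = -5 + h - v)
4514 + Y(S(9, -1), -33) = 4514 + (-5 - 33 - (19/2 - 1 - ⅙*9)) = 4514 + (-5 - 33 - (19/2 - 1 - 3/2)) = 4514 + (-5 - 33 - 1*7) = 4514 + (-5 - 33 - 7) = 4514 - 45 = 4469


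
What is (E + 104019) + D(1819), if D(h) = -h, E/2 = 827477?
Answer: 1757154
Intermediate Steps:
E = 1654954 (E = 2*827477 = 1654954)
(E + 104019) + D(1819) = (1654954 + 104019) - 1*1819 = 1758973 - 1819 = 1757154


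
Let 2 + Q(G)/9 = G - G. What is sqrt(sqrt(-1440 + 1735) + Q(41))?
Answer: sqrt(-18 + sqrt(295)) ≈ 0.90798*I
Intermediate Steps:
Q(G) = -18 (Q(G) = -18 + 9*(G - G) = -18 + 9*0 = -18 + 0 = -18)
sqrt(sqrt(-1440 + 1735) + Q(41)) = sqrt(sqrt(-1440 + 1735) - 18) = sqrt(sqrt(295) - 18) = sqrt(-18 + sqrt(295))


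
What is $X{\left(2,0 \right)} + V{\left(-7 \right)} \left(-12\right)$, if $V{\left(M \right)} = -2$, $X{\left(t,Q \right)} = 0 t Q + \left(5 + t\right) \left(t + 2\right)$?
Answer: $52$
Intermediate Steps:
$X{\left(t,Q \right)} = \left(2 + t\right) \left(5 + t\right)$ ($X{\left(t,Q \right)} = 0 Q + \left(5 + t\right) \left(2 + t\right) = 0 + \left(2 + t\right) \left(5 + t\right) = \left(2 + t\right) \left(5 + t\right)$)
$X{\left(2,0 \right)} + V{\left(-7 \right)} \left(-12\right) = \left(10 + 2^{2} + 7 \cdot 2\right) - -24 = \left(10 + 4 + 14\right) + 24 = 28 + 24 = 52$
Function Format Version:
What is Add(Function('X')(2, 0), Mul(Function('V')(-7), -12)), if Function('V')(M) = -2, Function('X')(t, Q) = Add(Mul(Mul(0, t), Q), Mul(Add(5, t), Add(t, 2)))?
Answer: 52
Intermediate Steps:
Function('X')(t, Q) = Mul(Add(2, t), Add(5, t)) (Function('X')(t, Q) = Add(Mul(0, Q), Mul(Add(5, t), Add(2, t))) = Add(0, Mul(Add(2, t), Add(5, t))) = Mul(Add(2, t), Add(5, t)))
Add(Function('X')(2, 0), Mul(Function('V')(-7), -12)) = Add(Add(10, Pow(2, 2), Mul(7, 2)), Mul(-2, -12)) = Add(Add(10, 4, 14), 24) = Add(28, 24) = 52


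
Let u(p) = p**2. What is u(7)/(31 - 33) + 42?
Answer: 35/2 ≈ 17.500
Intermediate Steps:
u(7)/(31 - 33) + 42 = 7**2/(31 - 33) + 42 = 49/(-2) + 42 = -1/2*49 + 42 = -49/2 + 42 = 35/2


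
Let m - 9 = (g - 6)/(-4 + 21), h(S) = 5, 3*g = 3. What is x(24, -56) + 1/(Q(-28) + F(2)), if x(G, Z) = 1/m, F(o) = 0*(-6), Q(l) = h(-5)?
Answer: 233/740 ≈ 0.31486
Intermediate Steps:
g = 1 (g = (⅓)*3 = 1)
Q(l) = 5
F(o) = 0
m = 148/17 (m = 9 + (1 - 6)/(-4 + 21) = 9 - 5/17 = 148/17 ≈ 8.7059)
x(G, Z) = 17/148 (x(G, Z) = 1/(148/17) = 17/148)
x(24, -56) + 1/(Q(-28) + F(2)) = 17/148 + 1/(5 + 0) = 17/148 + 1/5 = 17/148 + ⅕ = 233/740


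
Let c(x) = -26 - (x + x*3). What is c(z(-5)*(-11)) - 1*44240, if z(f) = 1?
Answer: -44222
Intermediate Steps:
c(x) = -26 - 4*x (c(x) = -26 - (x + 3*x) = -26 - 4*x)
c(z(-5)*(-11)) - 1*44240 = (-26 - 4*(-11)) - 1*44240 = (-26 - 4*(-11)) - 44240 = (-26 + 44) - 44240 = 18 - 44240 = -44222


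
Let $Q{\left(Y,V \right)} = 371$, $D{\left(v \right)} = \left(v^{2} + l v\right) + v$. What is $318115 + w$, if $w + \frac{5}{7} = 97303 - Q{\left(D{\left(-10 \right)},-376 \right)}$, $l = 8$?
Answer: $\frac{2905324}{7} \approx 4.1505 \cdot 10^{5}$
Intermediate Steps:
$D{\left(v \right)} = v^{2} + 9 v$ ($D{\left(v \right)} = \left(v^{2} + 8 v\right) + v = v^{2} + 9 v$)
$w = \frac{678519}{7}$ ($w = - \frac{5}{7} + \left(97303 - 371\right) = - \frac{5}{7} + 96932 = \frac{678519}{7} \approx 96931.0$)
$318115 + w = 318115 + \frac{678519}{7} = \frac{2905324}{7}$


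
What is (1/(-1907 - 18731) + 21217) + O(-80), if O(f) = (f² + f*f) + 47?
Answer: 703012831/20638 ≈ 34064.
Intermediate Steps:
O(f) = 47 + 2*f² (O(f) = (f² + f²) + 47 = 2*f² + 47 = 47 + 2*f²)
(1/(-1907 - 18731) + 21217) + O(-80) = (1/(-1907 - 18731) + 21217) + (47 + 2*(-80)²) = (1/(-20638) + 21217) + (47 + 2*6400) = (-1/20638 + 21217) + (47 + 12800) = 437876445/20638 + 12847 = 703012831/20638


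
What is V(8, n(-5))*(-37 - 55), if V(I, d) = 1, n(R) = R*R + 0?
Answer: -92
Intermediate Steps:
n(R) = R² (n(R) = R² + 0 = R²)
V(8, n(-5))*(-37 - 55) = 1*(-37 - 55) = 1*(-92) = -92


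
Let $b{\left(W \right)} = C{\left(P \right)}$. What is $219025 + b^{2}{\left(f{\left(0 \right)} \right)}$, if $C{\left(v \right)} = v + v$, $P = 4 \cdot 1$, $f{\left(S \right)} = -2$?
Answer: $219089$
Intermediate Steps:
$P = 4$
$C{\left(v \right)} = 2 v$
$b{\left(W \right)} = 8$ ($b{\left(W \right)} = 2 \cdot 4 = 8$)
$219025 + b^{2}{\left(f{\left(0 \right)} \right)} = 219025 + 8^{2} = 219025 + 64 = 219089$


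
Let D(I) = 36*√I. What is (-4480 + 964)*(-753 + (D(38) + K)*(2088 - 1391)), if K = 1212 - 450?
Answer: -1864749276 - 88223472*√38 ≈ -2.4086e+9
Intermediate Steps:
K = 762
(-4480 + 964)*(-753 + (D(38) + K)*(2088 - 1391)) = (-4480 + 964)*(-753 + (36*√38 + 762)*(2088 - 1391)) = -3516*(-753 + (762 + 36*√38)*697) = -3516*(-753 + (531114 + 25092*√38)) = -3516*(530361 + 25092*√38) = -1864749276 - 88223472*√38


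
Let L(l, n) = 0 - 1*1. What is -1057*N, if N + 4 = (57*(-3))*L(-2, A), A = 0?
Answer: -176519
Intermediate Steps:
L(l, n) = -1 (L(l, n) = 0 - 1 = -1)
N = 167 (N = -4 + (57*(-3))*(-1) = -4 - 171*(-1) = -4 + 171 = 167)
-1057*N = -1057*167 = -176519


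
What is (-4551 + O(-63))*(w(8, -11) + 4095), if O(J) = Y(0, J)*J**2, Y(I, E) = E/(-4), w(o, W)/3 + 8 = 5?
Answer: 473655249/2 ≈ 2.3683e+8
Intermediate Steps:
w(o, W) = -9 (w(o, W) = -24 + 3*5 = -24 + 15 = -9)
Y(I, E) = -E/4 (Y(I, E) = E*(-1/4) = -E/4)
O(J) = -J**3/4 (O(J) = (-J/4)*J**2 = -J**3/4)
(-4551 + O(-63))*(w(8, -11) + 4095) = (-4551 - 1/4*(-63)**3)*(-9 + 4095) = (-4551 - 1/4*(-250047))*4086 = (-4551 + 250047/4)*4086 = (231843/4)*4086 = 473655249/2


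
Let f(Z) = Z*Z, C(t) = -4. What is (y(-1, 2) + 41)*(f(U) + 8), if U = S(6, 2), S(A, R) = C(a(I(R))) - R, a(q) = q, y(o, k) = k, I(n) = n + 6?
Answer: 1892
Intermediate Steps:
I(n) = 6 + n
S(A, R) = -4 - R
U = -6 (U = -4 - 1*2 = -4 - 2 = -6)
f(Z) = Z**2
(y(-1, 2) + 41)*(f(U) + 8) = (2 + 41)*((-6)**2 + 8) = 43*(36 + 8) = 43*44 = 1892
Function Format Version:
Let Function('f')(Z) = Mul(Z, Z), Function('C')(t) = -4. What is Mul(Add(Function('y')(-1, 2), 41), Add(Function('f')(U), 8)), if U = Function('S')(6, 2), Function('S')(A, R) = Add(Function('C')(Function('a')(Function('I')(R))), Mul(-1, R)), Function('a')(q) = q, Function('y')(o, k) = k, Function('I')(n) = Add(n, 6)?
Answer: 1892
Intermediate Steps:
Function('I')(n) = Add(6, n)
Function('S')(A, R) = Add(-4, Mul(-1, R))
U = -6 (U = Add(-4, Mul(-1, 2)) = Add(-4, -2) = -6)
Function('f')(Z) = Pow(Z, 2)
Mul(Add(Function('y')(-1, 2), 41), Add(Function('f')(U), 8)) = Mul(Add(2, 41), Add(Pow(-6, 2), 8)) = Mul(43, Add(36, 8)) = Mul(43, 44) = 1892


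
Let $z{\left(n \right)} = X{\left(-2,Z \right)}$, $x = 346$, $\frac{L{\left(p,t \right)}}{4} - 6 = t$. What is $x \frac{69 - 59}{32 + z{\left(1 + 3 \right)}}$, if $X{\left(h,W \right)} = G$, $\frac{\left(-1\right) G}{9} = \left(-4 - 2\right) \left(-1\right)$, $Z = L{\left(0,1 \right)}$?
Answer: $- \frac{1730}{11} \approx -157.27$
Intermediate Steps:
$L{\left(p,t \right)} = 24 + 4 t$
$Z = 28$ ($Z = 24 + 4 \cdot 1 = 24 + 4 = 28$)
$G = -54$ ($G = - 9 \left(-4 - 2\right) \left(-1\right) = - 9 \left(\left(-6\right) \left(-1\right)\right) = \left(-9\right) 6 = -54$)
$X{\left(h,W \right)} = -54$
$z{\left(n \right)} = -54$
$x \frac{69 - 59}{32 + z{\left(1 + 3 \right)}} = 346 \frac{69 - 59}{32 - 54} = 346 \frac{10}{-22} = 346 \cdot 10 \left(- \frac{1}{22}\right) = 346 \left(- \frac{5}{11}\right) = - \frac{1730}{11}$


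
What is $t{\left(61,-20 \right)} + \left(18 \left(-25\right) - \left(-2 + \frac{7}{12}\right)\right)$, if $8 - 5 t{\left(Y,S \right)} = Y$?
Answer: $- \frac{27551}{60} \approx -459.18$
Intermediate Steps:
$t{\left(Y,S \right)} = \frac{8}{5} - \frac{Y}{5}$
$t{\left(61,-20 \right)} + \left(18 \left(-25\right) - \left(-2 + \frac{7}{12}\right)\right) = \left(\frac{8}{5} - \frac{61}{5}\right) + \left(18 \left(-25\right) - \left(-2 + \frac{7}{12}\right)\right) = \left(\frac{8}{5} - \frac{61}{5}\right) - \frac{5383}{12} = - \frac{53}{5} + \left(-450 + \left(2 - \frac{7}{12}\right)\right) = - \frac{53}{5} + \left(-450 + \frac{17}{12}\right) = - \frac{53}{5} - \frac{5383}{12} = - \frac{27551}{60}$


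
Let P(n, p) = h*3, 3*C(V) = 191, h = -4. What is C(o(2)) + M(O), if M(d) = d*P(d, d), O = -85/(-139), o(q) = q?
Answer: 23489/417 ≈ 56.329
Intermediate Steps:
C(V) = 191/3 (C(V) = (⅓)*191 = 191/3)
P(n, p) = -12 (P(n, p) = -4*3 = -12)
O = 85/139 (O = -85*(-1/139) = 85/139 ≈ 0.61151)
M(d) = -12*d (M(d) = d*(-12) = -12*d)
C(o(2)) + M(O) = 191/3 - 12*85/139 = 191/3 - 1020/139 = 23489/417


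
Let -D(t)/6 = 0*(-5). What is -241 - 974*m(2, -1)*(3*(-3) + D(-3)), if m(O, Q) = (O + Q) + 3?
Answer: 34823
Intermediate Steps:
D(t) = 0 (D(t) = -0*(-5) = -6*0 = 0)
m(O, Q) = 3 + O + Q
-241 - 974*m(2, -1)*(3*(-3) + D(-3)) = -241 - 974*(3 + 2 - 1)*(3*(-3) + 0) = -241 - 3896*(-9 + 0) = -241 - 3896*(-9) = -241 - 974*(-36) = -241 + 35064 = 34823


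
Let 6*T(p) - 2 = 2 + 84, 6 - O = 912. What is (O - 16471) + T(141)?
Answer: -52087/3 ≈ -17362.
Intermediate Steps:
O = -906 (O = 6 - 1*912 = 6 - 912 = -906)
T(p) = 44/3 (T(p) = ⅓ + (2 + 84)/6 = ⅓ + (⅙)*86 = ⅓ + 43/3 = 44/3)
(O - 16471) + T(141) = (-906 - 16471) + 44/3 = -17377 + 44/3 = -52087/3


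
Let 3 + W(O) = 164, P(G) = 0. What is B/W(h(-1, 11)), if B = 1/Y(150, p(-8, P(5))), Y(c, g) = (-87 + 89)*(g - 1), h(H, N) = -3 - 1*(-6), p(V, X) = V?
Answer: -1/2898 ≈ -0.00034507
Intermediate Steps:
h(H, N) = 3 (h(H, N) = -3 + 6 = 3)
Y(c, g) = -2 + 2*g (Y(c, g) = 2*(-1 + g) = -2 + 2*g)
W(O) = 161 (W(O) = -3 + 164 = 161)
B = -1/18 (B = 1/(-2 + 2*(-8)) = 1/(-2 - 16) = 1/(-18) = -1/18 ≈ -0.055556)
B/W(h(-1, 11)) = -1/18/161 = -1/18*1/161 = -1/2898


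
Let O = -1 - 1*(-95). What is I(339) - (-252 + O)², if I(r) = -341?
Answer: -25305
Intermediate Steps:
O = 94 (O = -1 + 95 = 94)
I(339) - (-252 + O)² = -341 - (-252 + 94)² = -341 - 1*(-158)² = -341 - 1*24964 = -341 - 24964 = -25305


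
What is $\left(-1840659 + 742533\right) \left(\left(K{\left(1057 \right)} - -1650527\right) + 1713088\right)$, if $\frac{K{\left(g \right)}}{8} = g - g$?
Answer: $-3693673085490$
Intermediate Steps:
$K{\left(g \right)} = 0$ ($K{\left(g \right)} = 8 \left(g - g\right) = 8 \cdot 0 = 0$)
$\left(-1840659 + 742533\right) \left(\left(K{\left(1057 \right)} - -1650527\right) + 1713088\right) = \left(-1840659 + 742533\right) \left(\left(0 - -1650527\right) + 1713088\right) = - 1098126 \left(\left(0 + 1650527\right) + 1713088\right) = - 1098126 \left(1650527 + 1713088\right) = \left(-1098126\right) 3363615 = -3693673085490$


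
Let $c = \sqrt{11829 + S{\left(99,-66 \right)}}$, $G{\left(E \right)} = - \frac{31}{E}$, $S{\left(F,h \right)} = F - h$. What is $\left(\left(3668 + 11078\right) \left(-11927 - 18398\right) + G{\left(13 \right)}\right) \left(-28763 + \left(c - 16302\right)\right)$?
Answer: $\frac{261973745367265}{13} - \frac{5813241881 \sqrt{11994}}{13} \approx 2.0103 \cdot 10^{13}$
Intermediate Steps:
$c = \sqrt{11994}$ ($c = \sqrt{11829 + \left(99 - -66\right)} = \sqrt{11829 + \left(99 + 66\right)} = \sqrt{11829 + 165} = \sqrt{11994} \approx 109.52$)
$\left(\left(3668 + 11078\right) \left(-11927 - 18398\right) + G{\left(13 \right)}\right) \left(-28763 + \left(c - 16302\right)\right) = \left(\left(3668 + 11078\right) \left(-11927 - 18398\right) - \frac{31}{13}\right) \left(-28763 - \left(16302 - \sqrt{11994}\right)\right) = \left(14746 \left(-30325\right) - \frac{31}{13}\right) \left(-28763 - \left(16302 - \sqrt{11994}\right)\right) = \left(-447172450 - \frac{31}{13}\right) \left(-45065 + \sqrt{11994}\right) = - \frac{5813241881 \left(-45065 + \sqrt{11994}\right)}{13} = \frac{261973745367265}{13} - \frac{5813241881 \sqrt{11994}}{13}$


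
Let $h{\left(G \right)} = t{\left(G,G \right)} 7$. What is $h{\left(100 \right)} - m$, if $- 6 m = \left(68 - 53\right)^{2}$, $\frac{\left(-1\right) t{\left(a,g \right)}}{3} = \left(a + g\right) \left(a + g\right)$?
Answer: $- \frac{1679925}{2} \approx -8.3996 \cdot 10^{5}$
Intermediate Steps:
$t{\left(a,g \right)} = - 3 \left(a + g\right)^{2}$ ($t{\left(a,g \right)} = - 3 \left(a + g\right) \left(a + g\right) = - 3 \left(a + g\right)^{2}$)
$h{\left(G \right)} = - 84 G^{2}$ ($h{\left(G \right)} = - 3 \left(G + G\right)^{2} \cdot 7 = - 3 \left(2 G\right)^{2} \cdot 7 = - 3 \cdot 4 G^{2} \cdot 7 = - 12 G^{2} \cdot 7 = - 84 G^{2}$)
$m = - \frac{75}{2}$ ($m = - \frac{\left(68 - 53\right)^{2}}{6} = - \frac{15^{2}}{6} = \left(- \frac{1}{6}\right) 225 = - \frac{75}{2} \approx -37.5$)
$h{\left(100 \right)} - m = - 84 \cdot 100^{2} - - \frac{75}{2} = \left(-84\right) 10000 + \frac{75}{2} = -840000 + \frac{75}{2} = - \frac{1679925}{2}$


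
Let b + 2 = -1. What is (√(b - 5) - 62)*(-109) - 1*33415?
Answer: -26657 - 218*I*√2 ≈ -26657.0 - 308.3*I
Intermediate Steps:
b = -3 (b = -2 - 1 = -3)
(√(b - 5) - 62)*(-109) - 1*33415 = (√(-3 - 5) - 62)*(-109) - 1*33415 = (√(-8) - 62)*(-109) - 33415 = (2*I*√2 - 62)*(-109) - 33415 = (-62 + 2*I*√2)*(-109) - 33415 = (6758 - 218*I*√2) - 33415 = -26657 - 218*I*√2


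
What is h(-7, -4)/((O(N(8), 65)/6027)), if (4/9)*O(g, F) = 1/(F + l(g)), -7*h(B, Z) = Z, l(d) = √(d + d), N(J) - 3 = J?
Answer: 298480/3 + 4592*√22/3 ≈ 1.0667e+5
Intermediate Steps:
N(J) = 3 + J
l(d) = √2*√d (l(d) = √(2*d) = √2*√d)
h(B, Z) = -Z/7
O(g, F) = 9/(4*(F + √2*√g))
h(-7, -4)/((O(N(8), 65)/6027)) = (-⅐*(-4))/(((9/(4*(65 + √2*√(3 + 8))))/6027)) = 4/(7*(((9/(4*(65 + √2*√11)))*(1/6027)))) = 4/(7*(((9/(4*(65 + √22)))*(1/6027)))) = 4/(7*((3/(8036*(65 + √22))))) = 4*(522340/3 + 8036*√22/3)/7 = 298480/3 + 4592*√22/3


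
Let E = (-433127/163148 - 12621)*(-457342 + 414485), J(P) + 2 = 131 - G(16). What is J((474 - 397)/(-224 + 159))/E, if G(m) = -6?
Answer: 4404996/17653004313599 ≈ 2.4953e-7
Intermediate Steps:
J(P) = 135 (J(P) = -2 + (131 - 1*(-6)) = -2 + (131 + 6) = -2 + 137 = 135)
E = 88265021567995/163148 (E = (-433127*1/163148 - 12621)*(-42857) = (-433127/163148 - 12621)*(-42857) = -2059524035/163148*(-42857) = 88265021567995/163148 ≈ 5.4101e+8)
J((474 - 397)/(-224 + 159))/E = 135/(88265021567995/163148) = 135*(163148/88265021567995) = 4404996/17653004313599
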